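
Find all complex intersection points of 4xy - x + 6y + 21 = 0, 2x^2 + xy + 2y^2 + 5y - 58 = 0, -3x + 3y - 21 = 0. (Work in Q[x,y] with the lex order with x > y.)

Compute a lex Gröbner basis by Buchberger's algorithm.
f_1 = 4xy - x + 6y + 21, LT = xy.
f_2 = 2x^2 + xy + 2y^2 + 5y - 58, LT = x^2.
f_3 = -3x + 3y - 21, LT = x.

S(f_1,f_2): lcm = x^2y. S = -1/4x^2 - 1/2xy^2 + 3/2xy + 21/4x - y^3 - 5/2y^2 + 29y.
  leading term x^2: subtract (-1/8)·f_2 from -1/4x^2 - 1/2xy^2 + 3/2xy + 21/4x - y^3 - 5/2y^2 + 29y → -1/2xy^2 + 13/8xy + 21/4x - y^3 - 9/4y^2 + 237/8y - 29/4
  leading term xy^2: subtract (-1/8y)·f_1 from -1/2xy^2 + 13/8xy + 21/4x - y^3 - 9/4y^2 + 237/8y - 29/4 → 3/2xy + 21/4x - y^3 - 3/2y^2 + 129/4y - 29/4
  leading term xy: subtract (3/8)·f_1 from 3/2xy + 21/4x - y^3 - 3/2y^2 + 129/4y - 29/4 → 45/8x - y^3 - 3/2y^2 + 30y - 121/8
  leading term x: subtract (-15/8)·f_3 from 45/8x - y^3 - 3/2y^2 + 30y - 121/8 → -y^3 - 3/2y^2 + 285/8y - 109/2
  leading term y^3: no divisor's leading term divides it; move -y^3 to the remainder.
  leading term y^2: no divisor's leading term divides it; move -3/2y^2 to the remainder.
  leading term y: no divisor's leading term divides it; move 285/8y to the remainder.
  leading term 1: no divisor's leading term divides it; move -109/2 to the remainder.
  remainder -y^3 - 3/2y^2 + 285/8y - 109/2 ≠ 0; add h_4 = -y^3 - 3/2y^2 + 285/8y - 109/2 to the basis.

S(f_1,f_3): lcm = xy. S = -1/4x + y^2 - 11/2y + 21/4.
  leading term x: subtract (1/12)·f_3 from -1/4x + y^2 - 11/2y + 21/4 → y^2 - 23/4y + 7
  leading term y^2: no divisor's leading term divides it; move y^2 to the remainder.
  leading term y: no divisor's leading term divides it; move -23/4y to the remainder.
  leading term 1: no divisor's leading term divides it; move 7 to the remainder.
  remainder y^2 - 23/4y + 7 ≠ 0; add h_5 = y^2 - 23/4y + 7 to the basis.

S(f_2,f_3): lcm = x^2. S = 3/2xy - 7x + y^2 + 5/2y - 29.
  leading term xy: subtract (3/8)·f_1 from 3/2xy - 7x + y^2 + 5/2y - 29 → -53/8x + y^2 + 1/4y - 295/8
  leading term x: subtract (53/24)·f_3 from -53/8x + y^2 + 1/4y - 295/8 → y^2 - 51/8y + 19/2
  leading term y^2: subtract (1)·h_5 from y^2 - 51/8y + 19/2 → -5/8y + 5/2
  leading term y: no divisor's leading term divides it; move -5/8y to the remainder.
  leading term 1: no divisor's leading term divides it; move 5/2 to the remainder.
  remainder -5/8y + 5/2 ≠ 0; add h_6 = -5/8y + 5/2 to the basis.

The other S-polynomials (S(f_1,h_4), S(f_2,h_4), S(f_3,h_4), S(f_1,h_5), S(f_2,h_5), S(f_3,h_5), S(h_4,h_5), S(f_1,h_6), S(f_2,h_6), S(f_3,h_6), S(h_4,h_6), S(h_5,h_6)) all reduce to 0 modulo the current basis, so we have a Gröbner basis.
Inter-reduce: drop elements whose leading term is divisible by another's, tail-reduce, and make monic.
Reduced Gröbner basis: {x + 3, y - 4}.

A lex Gröbner basis eliminates variables successively. Here y - 4 depends only on y, with roots {4}; lifting each root through the earlier basis elements recovers the full solutions.
  y = 4: the earlier basis element becomes x + 3 = 0, giving x = -3 — point (-3, 4).
Each listed point satisfies every original equation (direct substitution).

{(-3, 4)}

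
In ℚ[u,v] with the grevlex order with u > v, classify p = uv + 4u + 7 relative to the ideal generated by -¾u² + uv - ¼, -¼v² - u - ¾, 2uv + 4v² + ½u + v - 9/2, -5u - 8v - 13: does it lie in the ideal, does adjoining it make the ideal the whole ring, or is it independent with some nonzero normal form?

First compute the reduced Gröbner basis of I by Buchberger's algorithm.
f_1 = -¾u² + uv - ¼, LT = u².
f_2 = -¼v² - u - ¾, LT = v².
f_3 = 2uv + 4v² + ½u + v - 9/2, LT = uv.
f_4 = -5u - 8v - 13, LT = u.

S(f_1,f_3): lcm = u²v. S = -10/3uv² - ¼u² - ½uv + 9/4u + ⅓v.
  reduce S modulo (f_1, f_2, f_3, f_4):
  remainder -4757/20v - 4757/20 ≠ 0; add h_5 = -4757/20v - 4757/20 to the basis.

The other S-polynomials (S(f_1,f_2), S(f_1,f_4), S(f_2,f_3), S(f_2,f_4), S(f_3,f_4), S(f_1,h_5), S(f_2,h_5), S(f_3,h_5), S(f_4,h_5)) all reduce to 0 modulo the current basis, so we have a Gröbner basis.
Inter-reduce: drop elements whose leading term is divisible by another's, tail-reduce, and make monic.
Reduced Gröbner basis: {u + 1, v + 1}.
Label its elements g_1 = u + 1, g_2 = v + 1.

Reduce p = uv + 4u + 7 modulo G:
  leading term uv: subtract (v)·g_1 from uv + 4u + 7 → 4u - v + 7
  leading term u: subtract (4)·g_1 from 4u - v + 7 → -v + 3
  leading term v: subtract (-1)·g_2 from -v + 3 → 4
  leading term 1: no divisor's leading term divides it; move 4 to the remainder.
  normal form = 4.
The normal form is nonzero, so p ∉ I. Since p minus its normal form lies in I, I + (p) = I + (r) where r = 4; decide whether this ideal is the whole ring.
Here r = 4 is a nonzero constant, hence a unit: 1 ∈ I + (p), the Gröbner basis of I + (p) is {1}, and the enlarged system has no common solution — adjoining p is inconsistent.

Adjoining uv + 4u + 7 makes the ideal the whole ring: the system is inconsistent.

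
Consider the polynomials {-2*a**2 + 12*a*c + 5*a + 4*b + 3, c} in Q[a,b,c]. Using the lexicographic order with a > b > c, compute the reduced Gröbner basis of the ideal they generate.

G = {a**2 - 5/2*a - 2*b - 3/2, c}

f_1 = -2*a**2 + 12*a*c + 5*a + 4*b + 3, LT = a**2.
f_2 = c, LT = c.

The S-polynomials (S(f_1,f_2)) all reduce to 0 modulo the current basis, so we have a Gröbner basis.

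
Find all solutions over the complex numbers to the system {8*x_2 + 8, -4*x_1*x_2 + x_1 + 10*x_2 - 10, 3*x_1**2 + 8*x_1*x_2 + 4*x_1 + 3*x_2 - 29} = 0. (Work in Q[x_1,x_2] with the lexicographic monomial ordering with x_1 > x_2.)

Compute a lex Gröbner basis by Buchberger's algorithm.
f_1 = 8*x_2 + 8, LT = x_2.
f_2 = -4*x_1*x_2 + x_1 + 10*x_2 - 10, LT = x_1*x_2.
f_3 = 3*x_1**2 + 8*x_1*x_2 + 4*x_1 + 3*x_2 - 29, LT = x_1**2.

S(f_1,f_2): lcm = x_1*x_2. S = 5/4*x_1 + 5/2*x_2 - 5/2.
  leading term x_1: no divisor's leading term divides it; move 5/4*x_1 to the remainder.
  leading term x_2: subtract (5/16)·f_1 from 5/2*x_2 - 5/2 → -5
  leading term 1: no divisor's leading term divides it; move -5 to the remainder.
  remainder 5/4*x_1 - 5 ≠ 0; add h_4 = 5/4*x_1 - 5 to the basis.

The other S-polynomials (S(f_1,f_3), S(f_2,f_3), S(f_1,h_4), S(f_2,h_4), S(f_3,h_4)) all reduce to 0 modulo the current basis, so we have a Gröbner basis.
Inter-reduce: drop elements whose leading term is divisible by another's, tail-reduce, and make monic.
Reduced Gröbner basis: {x_1 - 4, x_2 + 1}.

From the last basis element, x_2 + 1 = 0, so x_2 takes values in {-1}. Each choice, substituted upward through the basis, yields the corresponding point(s) of the solution set.
  x_2 = -1: the earlier basis element becomes x_1 - 4 = 0, giving x_1 = 4 — point (4, -1).
Substituting each solution back into the original system confirms all equations vanish.

{(4, -1)}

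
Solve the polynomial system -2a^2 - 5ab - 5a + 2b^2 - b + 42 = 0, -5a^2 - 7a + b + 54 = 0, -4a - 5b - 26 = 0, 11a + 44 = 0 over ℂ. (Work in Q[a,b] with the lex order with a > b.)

{(-4, -2)}

Compute a lex Gröbner basis by Buchberger's algorithm.
f_1 = -2a^2 - 5ab - 5a + 2b^2 - b + 42, LT = a^2.
f_2 = -5a^2 - 7a + b + 54, LT = a^2.
f_3 = -4a - 5b - 26, LT = a.
f_4 = 11a + 44, LT = a.

S(f_1,f_2): lcm = a^2. S = 5/2ab + 11/10a - b^2 + 7/10b - 51/5.
  leading term ab: subtract (-5/8b)·f_3 from 5/2ab + 11/10a - b^2 + 7/10b - 51/5 → 11/10a - 33/8b^2 - 311/20b - 51/5
  leading term a: subtract (-11/40)·f_3 from 11/10a - 33/8b^2 - 311/20b - 51/5 → -33/8b^2 - 677/40b - 347/20
  leading term b^2: no divisor's leading term divides it; move -33/8b^2 to the remainder.
  leading term b: no divisor's leading term divides it; move -677/40b to the remainder.
  leading term 1: no divisor's leading term divides it; move -347/20 to the remainder.
  remainder -33/8b^2 - 677/40b - 347/20 ≠ 0; add h_5 = -33/8b^2 - 677/40b - 347/20 to the basis.

S(f_1,f_3): lcm = a^2. S = 5/4ab - 4a - b^2 + 1/2b - 21.
  leading term ab: subtract (-5/16b)·f_3 from 5/4ab - 4a - b^2 + 1/2b - 21 → -4a - 41/16b^2 - 61/8b - 21
  leading term a: subtract (1)·f_3 from -4a - 41/16b^2 - 61/8b - 21 → -41/16b^2 - 21/8b + 5
  leading term b^2: subtract (41/66)·h_5 from -41/16b^2 - 21/8b + 5 → 20827/2640b + 20827/1320
  leading term b: no divisor's leading term divides it; move 20827/2640b to the remainder.
  leading term 1: no divisor's leading term divides it; move 20827/1320 to the remainder.
  remainder 20827/2640b + 20827/1320 ≠ 0; add h_6 = 20827/2640b + 20827/1320 to the basis.

The other S-polynomials (S(f_1,f_4), S(f_2,f_3), S(f_2,f_4), S(f_3,f_4), S(f_1,h_5), S(f_2,h_5), S(f_3,h_5), S(f_4,h_5), S(f_1,h_6), S(f_2,h_6), S(f_3,h_6), S(f_4,h_6), S(h_5,h_6)) all reduce to 0 modulo the current basis, so we have a Gröbner basis.
Inter-reduce: drop elements whose leading term is divisible by another's, tail-reduce, and make monic.
Reduced Gröbner basis: {a + 4, b + 2}.

A lex Gröbner basis eliminates variables successively. Here b + 2 depends only on b, with roots {-2}; lifting each root through the earlier basis elements recovers the full solutions.
  b = -2: the earlier basis element becomes a + 4 = 0, giving a = -4 — point (-4, -2).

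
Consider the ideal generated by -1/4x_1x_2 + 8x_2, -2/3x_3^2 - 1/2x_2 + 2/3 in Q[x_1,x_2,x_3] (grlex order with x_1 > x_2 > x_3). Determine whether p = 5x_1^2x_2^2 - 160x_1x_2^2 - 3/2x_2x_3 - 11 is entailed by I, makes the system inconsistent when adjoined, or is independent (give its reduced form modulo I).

5x_1^2x_2^2 - 160x_1x_2^2 - 3/2x_2x_3 - 11 is independent of I; its normal form modulo I is -3/2x_2x_3 - 11.

First compute the reduced Gröbner basis of I by Buchberger's algorithm.
f_1 = -1/4x_1x_2 + 8x_2, LT = x_1x_2.
f_2 = -2/3x_3^2 - 1/2x_2 + 2/3, LT = x_3^2.

S(f_1,f_2): leading monomials are coprime, so the S-polynomial reduces to 0 (Buchberger's first criterion).
Every S-polynomial of the final basis reduces to 0, so we have a Gröbner basis.
Inter-reduce: drop elements whose leading term is divisible by another's, tail-reduce, and make monic.
Reduced Gröbner basis: {x_1x_2 - 32x_2, x_3^2 + 3/4x_2 - 1}.
Label its elements g_1 = x_1x_2 - 32x_2, g_2 = x_3^2 + 3/4x_2 - 1.

Reduce p = 5x_1^2x_2^2 - 160x_1x_2^2 - 3/2x_2x_3 - 11 modulo G:
  leading term x_1^2x_2^2: subtract (5x_1x_2)·g_1 from 5x_1^2x_2^2 - 160x_1x_2^2 - 3/2x_2x_3 - 11 → -3/2x_2x_3 - 11
  leading term x_2x_3: no divisor's leading term divides it; move -3/2x_2x_3 to the remainder.
  leading term 1: no divisor's leading term divides it; move -11 to the remainder.
  normal form = -3/2x_2x_3 - 11.
The normal form is nonzero, so p ∉ I. Since p minus its normal form lies in I, I + (p) = I + (r) where r = -3/2x_2x_3 - 11; decide whether this ideal is the whole ring.
Run Buchberger on G together with r (pairs among the g_i already reduce to 0 since G is a Gröbner basis):
g_1 = x_1x_2 - 32x_2, LT = x_1x_2.
g_2 = x_3^2 + 3/4x_2 - 1, LT = x_3^2.
r = -3/2x_2x_3 - 11, LT = x_2x_3.

S(g_1,g_2): leading monomials are coprime, so the S-polynomial reduces to 0 (Buchberger's first criterion).
S(g_1,r): lcm = x_1x_2x_3. S = -32x_2x_3 - 22/3x_1.
  leading term x_2x_3: subtract (64/3)·r from -32x_2x_3 - 22/3x_1 → -22/3x_1 + 704/3
  leading term x_1: no divisor's leading term divides it; move -22/3x_1 to the remainder.
  leading term 1: no divisor's leading term divides it; move 704/3 to the remainder.
  remainder -22/3x_1 + 704/3 ≠ 0; add m_4 = -22/3x_1 + 704/3 to the basis.

S(g_2,r): lcm = x_2x_3^2. S = 3/4x_2^2 - x_2 - 22/3x_3.
  leading term x_2^2: no divisor's leading term divides it; move 3/4x_2^2 to the remainder.
  leading term x_2: no divisor's leading term divides it; move -x_2 to the remainder.
  leading term x_3: no divisor's leading term divides it; move -22/3x_3 to the remainder.
  remainder 3/4x_2^2 - x_2 - 22/3x_3 ≠ 0; add m_5 = 3/4x_2^2 - x_2 - 22/3x_3 to the basis.

S(g_1,m_4): lcm = x_1x_2. S = 0.
  remainder 0.

S(g_2,m_4): leading monomials are coprime, so the S-polynomial reduces to 0 (Buchberger's first criterion).
S(r,m_4): leading monomials are coprime, so the S-polynomial reduces to 0 (Buchberger's first criterion).
S(g_1,m_5): lcm = x_1x_2^2. S = 4/3x_1x_2 + 88/9x_1x_3 - 32x_2^2.
  leading term x_1x_2: subtract (4/3)·g_1 from 4/3x_1x_2 + 88/9x_1x_3 - 32x_2^2 → 88/9x_1x_3 - 32x_2^2 + 128/3x_2
  leading term x_1x_3: subtract (-4/3x_3)·m_4 from 88/9x_1x_3 - 32x_2^2 + 128/3x_2 → -32x_2^2 + 128/3x_2 + 2816/9x_3
  leading term x_2^2: subtract (-128/3)·m_5 from -32x_2^2 + 128/3x_2 + 2816/9x_3 → 0
  remainder 0.

S(g_2,m_5): leading monomials are coprime, so the S-polynomial reduces to 0 (Buchberger's first criterion).
S(r,m_5): lcm = x_2^2x_3. S = 4/3x_2x_3 + 88/9x_3^2 + 22/3x_2.
  leading term x_2x_3: subtract (-8/9)·r from 4/3x_2x_3 + 88/9x_3^2 + 22/3x_2 → 88/9x_3^2 + 22/3x_2 - 88/9
  leading term x_3^2: subtract (88/9)·g_2 from 88/9x_3^2 + 22/3x_2 - 88/9 → 0
  remainder 0.

S(m_4,m_5): leading monomials are coprime, so the S-polynomial reduces to 0 (Buchberger's first criterion).
Every S-polynomial of the final basis reduces to 0, so we have a Gröbner basis.
Inter-reduce: drop elements whose leading term is divisible by another's, tail-reduce, and make monic.
Reduced Gröbner basis: {x_2^2 - 4/3x_2 - 88/9x_3, x_2x_3 + 22/3, x_3^2 + 3/4x_2 - 1, x_1 - 32}.
The reduced Gröbner basis of I + (p) is {x_2^2 - 4/3x_2 - 88/9x_3, x_2x_3 + 22/3, x_3^2 + 3/4x_2 - 1, x_1 - 32} ≠ {1}, a proper ideal, so the enlarged system stays consistent: p is independent of I, with normal form -3/2x_2x_3 - 11.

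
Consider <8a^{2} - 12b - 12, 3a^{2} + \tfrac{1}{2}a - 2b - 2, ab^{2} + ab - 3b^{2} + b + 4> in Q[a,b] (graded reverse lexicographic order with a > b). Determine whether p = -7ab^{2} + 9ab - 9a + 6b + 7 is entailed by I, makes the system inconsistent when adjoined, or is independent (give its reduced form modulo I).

First compute the reduced Gröbner basis of I by Buchberger's algorithm.
f_1 = 8a^{2} - 12b - 12, LT = a^{2}.
f_2 = 3a^{2} + \tfrac{1}{2}a - 2b - 2, LT = a^{2}.
f_3 = ab^{2} + ab - 3b^{2} + b + 4, LT = ab^{2}.

S(f_1,f_2): lcm = a^{2}. S = -\tfrac{1}{6}a - \tfrac{5}{6}b - \tfrac{5}{6}.
  reduce S modulo (f_1, f_2, f_3):
  remainder -\tfrac{1}{6}a - \tfrac{5}{6}b - \tfrac{5}{6} ≠ 0; add h_4 = -\tfrac{1}{6}a - \tfrac{5}{6}b - \tfrac{5}{6} to the basis.

S(f_1,f_3): lcm = a^{2}b^{2}. S = -a^{2}b + 3ab^{2} - \tfrac{3}{2}b^{3} - ab - \tfrac{3}{2}b^{2} - 4a.
  reduce S modulo (f_1, f_2, f_3, h_4):
  remainder -\tfrac{3}{2}b^{3} + 26b^{2} + \tfrac{71}{2}b + 8 ≠ 0; add h_5 = -\tfrac{3}{2}b^{3} + 26b^{2} + \tfrac{71}{2}b + 8 to the basis.

S(f_2,f_3): lcm = a^{2}b^{2}. S = -a^{2}b + \tfrac{19}{6}ab^{2} - \tfrac{2}{3}b^{3} - ab - \tfrac{2}{3}b^{2} - 4a.
  reduce S modulo (f_1, f_2, f_3, h_4, h_5):
  remainder \tfrac{299}{18}b^{2} + \tfrac{367}{18}b + \tfrac{34}{9} ≠ 0; add h_6 = \tfrac{299}{18}b^{2} + \tfrac{367}{18}b + \tfrac{34}{9} to the basis.

S(f_1,h_4): lcm = a^{2}. S = -5ab - 5a - \tfrac{3}{2}b - \tfrac{3}{2}.
  reduce S modulo (f_1, f_2, f_3, h_4, h_5, h_6):
  remainder \tfrac{10653}{598}b + \tfrac{10653}{598} ≠ 0; add h_7 = \tfrac{10653}{598}b + \tfrac{10653}{598} to the basis.

The other S-polynomials (S(f_2,h_4), S(f_3,h_4), S(f_1,h_5), S(f_2,h_5), S(f_3,h_5), S(h_4,h_5), S(f_1,h_6), S(f_2,h_6), S(f_3,h_6), S(h_4,h_6), S(h_5,h_6), S(f_1,h_7), S(f_2,h_7), S(f_3,h_7), S(h_4,h_7), S(h_5,h_7), S(h_6,h_7)) all reduce to 0 modulo the current basis, so we have a Gröbner basis.
Inter-reduce: drop elements whose leading term is divisible by another's, tail-reduce, and make monic.
Reduced Gröbner basis: {a, b + 1}.
Label its elements g_1 = a, g_2 = b + 1.

Reduce p = -7ab^{2} + 9ab - 9a + 6b + 7 modulo G:
  leading term ab^{2}: subtract (-7b^{2})·g_1 from -7ab^{2} + 9ab - 9a + 6b + 7 → 9ab - 9a + 6b + 7
  leading term ab: subtract (9b)·g_1 from 9ab - 9a + 6b + 7 → -9a + 6b + 7
  leading term a: subtract (-9)·g_1 from -9a + 6b + 7 → 6b + 7
  leading term b: subtract (6)·g_2 from 6b + 7 → 1
  leading term 1: no divisor's leading term divides it; move 1 to the remainder.
  normal form = 1.
The normal form is nonzero, so p ∉ I. Since p minus its normal form lies in I, I + (p) = I + (r) where r = 1; decide whether this ideal is the whole ring.
Here r = 1 is a nonzero constant, hence a unit: 1 ∈ I + (p), the Gröbner basis of I + (p) is {1}, and the enlarged system has no common solution — adjoining p is inconsistent.

The remainder on division by a Gröbner basis is unique — it is the normal form.

Adjoining -7ab^{2} + 9ab - 9a + 6b + 7 makes the ideal the whole ring: the system is inconsistent.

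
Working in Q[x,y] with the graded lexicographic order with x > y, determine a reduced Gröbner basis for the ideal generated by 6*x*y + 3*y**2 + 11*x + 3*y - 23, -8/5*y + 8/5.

G = {x - 1, y - 1}

f_1 = 6*x*y + 3*y**2 + 11*x + 3*y - 23, LT = x*y.
f_2 = -8/5*y + 8/5, LT = y.

S(f_1,f_2): lcm = x*y. S = 1/2*y**2 + 17/6*x + 1/2*y - 23/6.
  reduce S modulo (f_1, f_2):
  remainder 17/6*x - 17/6 ≠ 0; add g_3 = 17/6*x - 17/6 to the basis.

The other S-polynomials (S(f_1,g_3), S(f_2,g_3)) all reduce to 0 modulo the current basis, so we have a Gröbner basis.
Inter-reduce: drop elements whose leading term is divisible by another's, tail-reduce, and make monic.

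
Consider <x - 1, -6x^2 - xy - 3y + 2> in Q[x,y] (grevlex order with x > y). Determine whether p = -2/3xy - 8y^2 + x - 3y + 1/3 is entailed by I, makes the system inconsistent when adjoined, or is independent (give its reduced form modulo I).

Adjoining -2/3xy - 8y^2 + x - 3y + 1/3 makes the ideal the whole ring: the system is inconsistent.

First compute the reduced Gröbner basis of I by Buchberger's algorithm.
f_1 = x - 1, LT = x.
f_2 = -6x^2 - xy - 3y + 2, LT = x^2.

S(f_1,f_2): lcm = x^2. S = -1/6xy - x - 1/2y + 1/3.
  reduce S modulo (f_1, f_2):
  remainder -2/3y - 2/3 ≠ 0; add h_3 = -2/3y - 2/3 to the basis.

The other S-polynomials (S(f_1,h_3), S(f_2,h_3)) all reduce to 0 modulo the current basis, so we have a Gröbner basis.
Inter-reduce: drop elements whose leading term is divisible by another's, tail-reduce, and make monic.
Reduced Gröbner basis: {x - 1, y + 1}.
Label its elements g_1 = x - 1, g_2 = y + 1.

Reduce p = -2/3xy - 8y^2 + x - 3y + 1/3 modulo G:
  leading term xy: subtract (-2/3y)·g_1 from -2/3xy - 8y^2 + x - 3y + 1/3 → -8y^2 + x - 11/3y + 1/3
  leading term y^2: subtract (-8y)·g_2 from -8y^2 + x - 11/3y + 1/3 → x + 13/3y + 1/3
  leading term x: subtract (1)·g_1 from x + 13/3y + 1/3 → 13/3y + 4/3
  leading term y: subtract (13/3)·g_2 from 13/3y + 4/3 → -3
  leading term 1: no divisor's leading term divides it; move -3 to the remainder.
  normal form = -3.
The normal form is nonzero, so p ∉ I. Since p minus its normal form lies in I, I + (p) = I + (r) where r = -3; decide whether this ideal is the whole ring.
Here r = -3 is a nonzero constant, hence a unit: 1 ∈ I + (p), the Gröbner basis of I + (p) is {1}, and the enlarged system has no common solution — adjoining p is inconsistent.

The remainder on division by a Gröbner basis is unique — it is the normal form.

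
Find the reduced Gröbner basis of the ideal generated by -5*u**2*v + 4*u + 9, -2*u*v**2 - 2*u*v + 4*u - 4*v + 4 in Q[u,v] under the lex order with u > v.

f_1 = -5*u**2*v + 4*u + 9, LT = u**2*v.
f_2 = -2*u*v**2 - 2*u*v + 4*u - 4*v + 4, LT = u*v**2.

S(f_1,f_2): lcm = u**2*v**2. S = -u**2*v + 2*u**2 - 14/5*u*v + 2*u - 9/5*v.
  reduce S modulo (f_1, f_2):
  remainder 2*u**2 - 14/5*u*v + 6/5*u - 9/5*v - 9/5 ≠ 0; add g_3 = 2*u**2 - 14/5*u*v + 6/5*u - 9/5*v - 9/5 to the basis.

S(f_1,g_3): lcm = u**2*v. S = 7/5*u*v**2 - 3/5*u*v - 4/5*u + 9/10*v**2 + 9/10*v - 9/5.
  reduce S modulo (f_1, f_2, g_3):
  remainder -2*u*v + 2*u + 9/10*v**2 - 19/10*v + 1 ≠ 0; add g_4 = -2*u*v + 2*u + 9/10*v**2 - 19/10*v + 1 to the basis.

S(f_2,g_3): lcm = u**2*v**2. S = u**2*v - 2*u**2 + 7/5*u*v**3 - 3/5*u*v**2 + 2*u*v - 2*u + 9/10*v**3 + 9/10*v**2.
  reduce S modulo (f_1, f_2, g_3, g_4):
  remainder 9/10*v**3 - 1/10*v**2 + 6/5*v - 2 ≠ 0; add g_5 = 9/10*v**3 - 1/10*v**2 + 6/5*v - 2 to the basis.

The other S-polynomials (S(f_1,g_4), S(f_2,g_4), S(g_3,g_4), S(f_1,g_5), S(f_2,g_5), S(g_3,g_5), S(g_4,g_5)) all reduce to 0 modulo the current basis, so we have a Gröbner basis.
Inter-reduce: drop elements whose leading term is divisible by another's, tail-reduce, and make monic.

G = {u**2 - 4/5*u - 63/100*v**2 + 43/100*v - 8/5, u*v - u - 9/20*v**2 + 19/20*v - 1/2, v**3 - 1/9*v**2 + 4/3*v - 20/9}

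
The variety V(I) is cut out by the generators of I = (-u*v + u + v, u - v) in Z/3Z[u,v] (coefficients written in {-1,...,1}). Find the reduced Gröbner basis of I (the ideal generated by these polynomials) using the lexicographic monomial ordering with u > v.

G = {u - v, v**2 + v}

f_1 = -u*v + u + v, LT = u*v.
f_2 = u - v, LT = u.

S(f_1,f_2): lcm = u*v. S = -u + v**2 - v.
  leading term u: subtract (-1)·f_2 from -u + v**2 - v → v**2 + v
  leading term v**2: no divisor's leading term divides it; move v**2 to the remainder.
  leading term v: no divisor's leading term divides it; move v to the remainder.
  remainder v**2 + v ≠ 0; add g_3 = v**2 + v to the basis.

The other S-polynomials (S(f_1,g_3), S(f_2,g_3)) all reduce to 0 modulo the current basis, so we have a Gröbner basis.
Inter-reduce: drop elements whose leading term is divisible by another's, tail-reduce, and make monic.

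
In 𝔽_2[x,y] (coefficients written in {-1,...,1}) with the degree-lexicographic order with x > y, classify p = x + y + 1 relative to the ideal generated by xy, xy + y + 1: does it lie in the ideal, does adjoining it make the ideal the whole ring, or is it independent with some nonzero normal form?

x + y + 1 lies in I (it reduces to 0).

First compute the reduced Gröbner basis of I by Buchberger's algorithm.
f_1 = xy, LT = xy.
f_2 = xy + y + 1, LT = xy.

S(f_1,f_2): lcm = xy. S = y + 1.
  leading term y: no divisor's leading term divides it; move y to the remainder.
  leading term 1: no divisor's leading term divides it; move 1 to the remainder.
  remainder y + 1 ≠ 0; add h_3 = y + 1 to the basis.

S(f_1,h_3): lcm = xy. S = x.
  leading term x: no divisor's leading term divides it; move x to the remainder.
  remainder x ≠ 0; add h_4 = x to the basis.

The other S-polynomials (S(f_2,h_3), S(f_1,h_4), S(f_2,h_4), S(h_3,h_4)) all reduce to 0 modulo the current basis, so we have a Gröbner basis.
Inter-reduce: drop elements whose leading term is divisible by another's, tail-reduce, and make monic.
Reduced Gröbner basis: {x, y + 1}.
Label its elements g_1 = x, g_2 = y + 1.

Reduce p = x + y + 1 modulo G:
  leading term x: subtract (1)·g_1 from x + y + 1 → y + 1
  leading term y: subtract (1)·g_2 from y + 1 → 0
  normal form = 0.
Since the normal form is 0, p ∈ I.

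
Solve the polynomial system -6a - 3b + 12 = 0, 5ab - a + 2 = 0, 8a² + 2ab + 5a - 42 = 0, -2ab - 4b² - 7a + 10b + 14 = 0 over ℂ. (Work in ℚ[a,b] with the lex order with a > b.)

Compute a lex Gröbner basis by Buchberger's algorithm.
f_1 = -6a - 3b + 12, LT = a.
f_2 = 5ab - a + 2, LT = ab.
f_3 = 8a² + 2ab + 5a - 42, LT = a².
f_4 = -2ab - 7a - 4b² + 10b + 14, LT = ab.

S(f_1,f_2): lcm = ab. S = ⅕a + ½b² - 2b - ⅖.
  leading term a: subtract (-1/30)·f_1 from ⅕a + ½b² - 2b - ⅖ → ½b² - 21/10b
  leading term b²: no divisor's leading term divides it; move ½b² to the remainder.
  leading term b: no divisor's leading term divides it; move -21/10b to the remainder.
  remainder ½b² - 21/10b ≠ 0; add h_5 = ½b² - 21/10b to the basis.

S(f_1,f_3): lcm = a². S = ¼ab - 21/8a + 21/4.
  leading term ab: subtract (-1/24b)·f_1 from ¼ab - 21/8a + 21/4 → -21/8a - ⅛b² + ½b + 21/4
  leading term a: subtract (7/16)·f_1 from -21/8a - ⅛b² + ½b + 21/4 → -⅛b² + 29/16b
  leading term b²: subtract (-¼)·h_5 from -⅛b² + 29/16b → 103/80b
  leading term b: no divisor's leading term divides it; move 103/80b to the remainder.
  remainder 103/80b ≠ 0; add h_6 = 103/80b to the basis.

The other S-polynomials (S(f_1,f_4), S(f_2,f_3), S(f_2,f_4), S(f_3,f_4), S(f_1,h_5), S(f_2,h_5), S(f_3,h_5), S(f_4,h_5), S(f_1,h_6), S(f_2,h_6), S(f_3,h_6), S(f_4,h_6), S(h_5,h_6)) all reduce to 0 modulo the current basis, so we have a Gröbner basis.
Inter-reduce: drop elements whose leading term is divisible by another's, tail-reduce, and make monic.
Reduced Gröbner basis: {a - 2, b}.

Elimination: the polynomial b lies in the elimination ideal for b, so b ∈ {0}. For each such b, the remaining basis elements (now univariate) give the rest of the solution.
  b = 0: the earlier basis element becomes a - 2 = 0, giving a = 2 — point (2, 0).
Each listed point satisfies every original equation (direct substitution).

{(2, 0)}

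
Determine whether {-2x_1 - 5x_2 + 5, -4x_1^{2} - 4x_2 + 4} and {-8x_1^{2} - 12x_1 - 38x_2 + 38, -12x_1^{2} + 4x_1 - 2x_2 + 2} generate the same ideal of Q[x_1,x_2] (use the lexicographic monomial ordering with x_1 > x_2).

Yes, the ideals are equal.

Equality of ideals is decidable: compute both reduced Gröbner bases (unique for the ordering) and check whether they agree.
Buchberger on the first generating set:
f_1 = -2x_1 - 5x_2 + 5, LT = x_1.
f_2 = -4x_1^{2} - 4x_2 + 4, LT = x_1^{2}.

S(f_1,f_2): lcm = x_1^{2}. S = \tfrac{5}{2}x_1x_2 - \tfrac{5}{2}x_1 - x_2 + 1.
  leading term x_1x_2: subtract (-\tfrac{5}{4}x_2)·f_1 from \tfrac{5}{2}x_1x_2 - \tfrac{5}{2}x_1 - x_2 + 1 → -\tfrac{5}{2}x_1 - \tfrac{25}{4}x_2^{2} + \tfrac{21}{4}x_2 + 1
  leading term x_1: subtract (\tfrac{5}{4})·f_1 from -\tfrac{5}{2}x_1 - \tfrac{25}{4}x_2^{2} + \tfrac{21}{4}x_2 + 1 → -\tfrac{25}{4}x_2^{2} + \tfrac{23}{2}x_2 - \tfrac{21}{4}
  leading term x_2^{2}: no divisor's leading term divides it; move -\tfrac{25}{4}x_2^{2} to the remainder.
  leading term x_2: no divisor's leading term divides it; move \tfrac{23}{2}x_2 to the remainder.
  leading term 1: no divisor's leading term divides it; move -\tfrac{21}{4} to the remainder.
  remainder -\tfrac{25}{4}x_2^{2} + \tfrac{23}{2}x_2 - \tfrac{21}{4} ≠ 0; add g_3 = -\tfrac{25}{4}x_2^{2} + \tfrac{23}{2}x_2 - \tfrac{21}{4} to the basis.

The other S-polynomials (S(f_1,g_3), S(f_2,g_3)) all reduce to 0 modulo the current basis, so we have a Gröbner basis.
Inter-reduce: drop elements whose leading term is divisible by another's, tail-reduce, and make monic.
Reduced Gröbner basis: {x_1 + \tfrac{5}{2}x_2 - \tfrac{5}{2}, x_2^{2} - \tfrac{46}{25}x_2 + \tfrac{21}{25}}.

Buchberger on the second generating set:
h_1 = -8x_1^{2} - 12x_1 - 38x_2 + 38, LT = x_1^{2}.
h_2 = -12x_1^{2} + 4x_1 - 2x_2 + 2, LT = x_1^{2}.

S(h_1,h_2): lcm = x_1^{2}. S = \tfrac{11}{6}x_1 + \tfrac{55}{12}x_2 - \tfrac{55}{12}.
  leading term x_1: no divisor's leading term divides it; move \tfrac{11}{6}x_1 to the remainder.
  leading term x_2: no divisor's leading term divides it; move \tfrac{55}{12}x_2 to the remainder.
  leading term 1: no divisor's leading term divides it; move -\tfrac{55}{12} to the remainder.
  remainder \tfrac{11}{6}x_1 + \tfrac{55}{12}x_2 - \tfrac{55}{12} ≠ 0; add k_3 = \tfrac{11}{6}x_1 + \tfrac{55}{12}x_2 - \tfrac{55}{12} to the basis.

S(h_1,k_3): lcm = x_1^{2}. S = -\tfrac{5}{2}x_1x_2 + 4x_1 + \tfrac{19}{4}x_2 - \tfrac{19}{4}.
  leading term x_1x_2: subtract (-\tfrac{15}{11}x_2)·k_3 from -\tfrac{5}{2}x_1x_2 + 4x_1 + \tfrac{19}{4}x_2 - \tfrac{19}{4} → 4x_1 + \tfrac{25}{4}x_2^{2} - \tfrac{3}{2}x_2 - \tfrac{19}{4}
  leading term x_1: subtract (\tfrac{24}{11})·k_3 from 4x_1 + \tfrac{25}{4}x_2^{2} - \tfrac{3}{2}x_2 - \tfrac{19}{4} → \tfrac{25}{4}x_2^{2} - \tfrac{23}{2}x_2 + \tfrac{21}{4}
  leading term x_2^{2}: no divisor's leading term divides it; move \tfrac{25}{4}x_2^{2} to the remainder.
  leading term x_2: no divisor's leading term divides it; move -\tfrac{23}{2}x_2 to the remainder.
  leading term 1: no divisor's leading term divides it; move \tfrac{21}{4} to the remainder.
  remainder \tfrac{25}{4}x_2^{2} - \tfrac{23}{2}x_2 + \tfrac{21}{4} ≠ 0; add k_4 = \tfrac{25}{4}x_2^{2} - \tfrac{23}{2}x_2 + \tfrac{21}{4} to the basis.

The other S-polynomials (S(h_2,k_3), S(h_1,k_4), S(h_2,k_4), S(k_3,k_4)) all reduce to 0 modulo the current basis, so we have a Gröbner basis.
Inter-reduce: drop elements whose leading term is divisible by another's, tail-reduce, and make monic.
Reduced Gröbner basis: {x_1 + \tfrac{5}{2}x_2 - \tfrac{5}{2}, x_2^{2} - \tfrac{46}{25}x_2 + \tfrac{21}{25}}.

Same reduced basis, so the two generating sets span the same ideal.
The choice of monomial ordering does not affect the verdict — as long as both bases are computed under the same ordering, their equality decides ideal equality.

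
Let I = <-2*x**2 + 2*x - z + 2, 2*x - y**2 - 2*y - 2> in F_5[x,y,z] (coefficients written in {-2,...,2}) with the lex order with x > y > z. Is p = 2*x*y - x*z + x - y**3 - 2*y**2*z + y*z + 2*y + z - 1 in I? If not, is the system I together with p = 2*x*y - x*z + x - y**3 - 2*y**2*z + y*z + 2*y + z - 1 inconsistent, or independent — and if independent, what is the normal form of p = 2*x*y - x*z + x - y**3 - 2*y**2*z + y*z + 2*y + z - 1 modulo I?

2*x*y - x*z + x - y**3 - 2*y**2*z + y*z + 2*y + z - 1 lies in I (it reduces to 0).

First compute the reduced Gröbner basis of I by Buchberger's algorithm.
f_1 = -2*x**2 + 2*x - z + 2, LT = x**2.
f_2 = 2*x - y**2 - 2*y - 2, LT = x.

S(f_1,f_2): lcm = x**2. S = -2*x*y**2 + x*y - 2*z - 1.
  leading term x*y**2: subtract (-y**2)·f_2 from -2*x*y**2 + x*y - 2*z - 1 → x*y - y**4 - 2*y**3 - 2*y**2 - 2*z - 1
  leading term x*y: subtract (-2*y)·f_2 from x*y - y**4 - 2*y**3 - 2*y**2 - 2*z - 1 → -y**4 + y**3 - y**2 + y - 2*z - 1
  leading term y**4: no divisor's leading term divides it; move -y**4 to the remainder.
  leading term y**3: no divisor's leading term divides it; move y**3 to the remainder.
  leading term y**2: no divisor's leading term divides it; move -y**2 to the remainder.
  leading term y: no divisor's leading term divides it; move y to the remainder.
  leading term z: no divisor's leading term divides it; move -2*z to the remainder.
  leading term 1: no divisor's leading term divides it; move -1 to the remainder.
  remainder -y**4 + y**3 - y**2 + y - 2*z - 1 ≠ 0; add h_3 = -y**4 + y**3 - y**2 + y - 2*z - 1 to the basis.

The other S-polynomials (S(f_1,h_3), S(f_2,h_3)) all reduce to 0 modulo the current basis, so we have a Gröbner basis.
Inter-reduce: drop elements whose leading term is divisible by another's, tail-reduce, and make monic.
Reduced Gröbner basis: {x + 2*y**2 - y - 1, y**4 - y**3 + y**2 - y + 2*z + 1}.
Label its elements g_1 = x + 2*y**2 - y - 1, g_2 = y**4 - y**3 + y**2 - y + 2*z + 1.

Reduce p = 2*x*y - x*z + x - y**3 - 2*y**2*z + y*z + 2*y + z - 1 modulo G:
  leading term x*y: subtract (2*y)·g_1 from 2*x*y - x*z + x - y**3 - 2*y**2*z + y*z + 2*y + z - 1 → -x*z + x - 2*y**2*z + 2*y**2 + y*z - y + z - 1
  leading term x*z: subtract (-z)·g_1 from -x*z + x - 2*y**2*z + 2*y**2 + y*z - y + z - 1 → x + 2*y**2 - y - 1
  leading term x: subtract (1)·g_1 from x + 2*y**2 - y - 1 → 0
  normal form = 0.
Since the normal form is 0, p ∈ I.

The remainder on division by a Gröbner basis is unique — it is the normal form.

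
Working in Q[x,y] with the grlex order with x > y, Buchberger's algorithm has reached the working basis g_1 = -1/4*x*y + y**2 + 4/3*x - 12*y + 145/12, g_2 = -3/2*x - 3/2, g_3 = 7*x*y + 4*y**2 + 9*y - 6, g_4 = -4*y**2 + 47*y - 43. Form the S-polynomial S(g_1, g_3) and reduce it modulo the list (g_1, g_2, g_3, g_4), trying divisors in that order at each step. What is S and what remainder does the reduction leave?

lcm(LM(g_1), LM(g_3)) = x*y.
S = (lcm/LT(g_1))·g_1 − (lcm/LT(g_3))·g_3 = -32/7*y**2 - 16/3*x + 327/7*y - 997/21.
Reduce S modulo (g_1, g_2, g_3, g_4) in that order:
  leading term y**2: subtract (8/7)·g_4 from -32/7*y**2 - 16/3*x + 327/7*y - 997/21 → -16/3*x - 7*y + 5/3
  leading term x: subtract (32/9)·g_2 from -16/3*x - 7*y + 5/3 → -7*y + 7
  leading term y: no divisor's leading term divides it; move -7*y to the remainder.
  leading term 1: no divisor's leading term divides it; move 7 to the remainder.
The remainder -7*y + 7 is nonzero, so it would be added as the next basis element.
An S-polynomial is built so that the two leading terms cancel; whether anything survives reduction is exactly the Gröbner-basis criterion.

S(g_1, g_3) = -32/7*y**2 - 16/3*x + 327/7*y - 997/21; remainder on division = -7*y + 7.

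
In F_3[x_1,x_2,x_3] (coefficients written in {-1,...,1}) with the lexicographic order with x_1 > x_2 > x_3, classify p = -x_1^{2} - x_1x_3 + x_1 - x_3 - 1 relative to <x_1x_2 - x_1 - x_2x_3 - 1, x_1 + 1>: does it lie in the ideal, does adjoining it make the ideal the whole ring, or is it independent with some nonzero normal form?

-x_1^{2} - x_1x_3 + x_1 - x_3 - 1 lies in I (it reduces to 0).

First compute the reduced Gröbner basis of I by Buchberger's algorithm.
f_1 = x_1x_2 - x_1 - x_2x_3 - 1, LT = x_1x_2.
f_2 = x_1 + 1, LT = x_1.

S(f_1,f_2): lcm = x_1x_2. S = -x_1 - x_2x_3 - x_2 - 1.
  leading term x_1: subtract (-1)·f_2 from -x_1 - x_2x_3 - x_2 - 1 → -x_2x_3 - x_2
  leading term x_2x_3: no divisor's leading term divides it; move -x_2x_3 to the remainder.
  leading term x_2: no divisor's leading term divides it; move -x_2 to the remainder.
  remainder -x_2x_3 - x_2 ≠ 0; add h_3 = -x_2x_3 - x_2 to the basis.

The other S-polynomials (S(f_1,h_3), S(f_2,h_3)) all reduce to 0 modulo the current basis, so we have a Gröbner basis.
Inter-reduce: drop elements whose leading term is divisible by another's, tail-reduce, and make monic.
Reduced Gröbner basis: {x_1 + 1, x_2x_3 + x_2}.
Label its elements g_1 = x_1 + 1, g_2 = x_2x_3 + x_2.

Reduce p = -x_1^{2} - x_1x_3 + x_1 - x_3 - 1 modulo G:
  leading term x_1^{2}: subtract (-x_1)·g_1 from -x_1^{2} - x_1x_3 + x_1 - x_3 - 1 → -x_1x_3 - x_1 - x_3 - 1
  leading term x_1x_3: subtract (-x_3)·g_1 from -x_1x_3 - x_1 - x_3 - 1 → -x_1 - 1
  leading term x_1: subtract (-1)·g_1 from -x_1 - 1 → 0
  normal form = 0.
Since the normal form is 0, p ∈ I.

The remainder on division by a Gröbner basis is unique — it is the normal form.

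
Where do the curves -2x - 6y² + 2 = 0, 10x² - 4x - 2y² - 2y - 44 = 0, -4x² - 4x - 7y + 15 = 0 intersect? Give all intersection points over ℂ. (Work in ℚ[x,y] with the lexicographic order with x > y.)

{(-2, 1)}

Compute a lex Gröbner basis by Buchberger's algorithm.
f_1 = -2x - 6y² + 2, LT = x.
f_2 = 10x² - 4x - 2y² - 2y - 44, LT = x².
f_3 = -4x² - 4x - 7y + 15, LT = x².

S(f_1,f_2): lcm = x². S = 3xy² - ⅗x + ⅕y² + ⅕y + 22/5.
  leading term xy²: subtract (-3/2y²)·f_1 from 3xy² - ⅗x + ⅕y² + ⅕y + 22/5 → -⅗x - 9y⁴ + 16/5y² + ⅕y + 22/5
  leading term x: subtract (3/10)·f_1 from -⅗x - 9y⁴ + 16/5y² + ⅕y + 22/5 → -9y⁴ + 5y² + ⅕y + 19/5
  leading term y⁴: no divisor's leading term divides it; move -9y⁴ to the remainder.
  leading term y²: no divisor's leading term divides it; move 5y² to the remainder.
  leading term y: no divisor's leading term divides it; move ⅕y to the remainder.
  leading term 1: no divisor's leading term divides it; move 19/5 to the remainder.
  remainder -9y⁴ + 5y² + ⅕y + 19/5 ≠ 0; add h_4 = -9y⁴ + 5y² + ⅕y + 19/5 to the basis.

S(f_1,f_3): lcm = x². S = 3xy² - 2x - 7/4y + 15/4.
  leading term xy²: subtract (-3/2y²)·f_1 from 3xy² - 2x - 7/4y + 15/4 → -2x - 9y⁴ + 3y² - 7/4y + 15/4
  leading term x: subtract (1)·f_1 from -2x - 9y⁴ + 3y² - 7/4y + 15/4 → -9y⁴ + 9y² - 7/4y + 7/4
  leading term y⁴: subtract (1)·h_4 from -9y⁴ + 9y² - 7/4y + 7/4 → 4y² - 39/20y - 41/20
  leading term y²: no divisor's leading term divides it; move 4y² to the remainder.
  leading term y: no divisor's leading term divides it; move -39/20y to the remainder.
  leading term 1: no divisor's leading term divides it; move -41/20 to the remainder.
  remainder 4y² - 39/20y - 41/20 ≠ 0; add h_5 = 4y² - 39/20y - 41/20 to the basis.

S(h_4,h_5): lcm = y⁴. S = 39/80y³ - 31/720y² - 1/45y - 19/45.
  leading term y³: subtract (39/320y)·h_5 from 39/80y³ - 31/720y² - 1/45y - 19/45 → 11209/57600y² + 13111/57600y - 19/45
  leading term y²: subtract (11209/230400)·h_5 from 11209/57600y² + 13111/57600y - 19/45 → 1486031/4608000y - 1486031/4608000
  leading term y: no divisor's leading term divides it; move 1486031/4608000y to the remainder.
  leading term 1: no divisor's leading term divides it; move -1486031/4608000 to the remainder.
  remainder 1486031/4608000y - 1486031/4608000 ≠ 0; add h_6 = 1486031/4608000y - 1486031/4608000 to the basis.

The other S-polynomials (S(f_2,f_3), S(f_1,h_4), S(f_2,h_4), S(f_3,h_4), S(f_1,h_5), S(f_2,h_5), S(f_3,h_5), S(f_1,h_6), S(f_2,h_6), S(f_3,h_6), S(h_4,h_6), S(h_5,h_6)) all reduce to 0 modulo the current basis, so we have a Gröbner basis.
Inter-reduce: drop elements whose leading term is divisible by another's, tail-reduce, and make monic.
Reduced Gröbner basis: {x + 2, y - 1}.

A lex Gröbner basis eliminates variables successively. Here y - 1 depends only on y, with roots {1}; lifting each root through the earlier basis elements recovers the full solutions.
  y = 1: the earlier basis element becomes x + 2 = 0, giving x = -2 — point (-2, 1).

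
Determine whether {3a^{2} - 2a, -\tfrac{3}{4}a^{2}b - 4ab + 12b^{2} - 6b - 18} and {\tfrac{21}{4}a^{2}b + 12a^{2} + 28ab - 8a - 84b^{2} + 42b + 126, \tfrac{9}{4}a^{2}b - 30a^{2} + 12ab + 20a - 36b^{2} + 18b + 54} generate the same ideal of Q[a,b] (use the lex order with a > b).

Yes, the ideals are equal.

Two ideals are equal iff their reduced Gröbner bases coincide (the reduced basis is unique for a fixed ordering).
Buchberger on the first generating set:
f_1 = 3a^{2} - 2a, LT = a^{2}.
f_2 = -\tfrac{3}{4}a^{2}b - 4ab + 12b^{2} - 6b - 18, LT = a^{2}b.

S(f_1,f_2): lcm = a^{2}b. S = -6ab + 16b^{2} - 8b - 24.
  reduce S modulo (f_1, f_2):
  remainder -6ab + 16b^{2} - 8b - 24 ≠ 0; add g_3 = -6ab + 16b^{2} - 8b - 24 to the basis.

S(f_1,g_3): lcm = a^{2}b. S = \tfrac{8}{3}ab^{2} - 2ab - 4a.
  reduce S modulo (f_1, f_2, g_3):
  remainder -4a + \tfrac{64}{9}b^{3} - \tfrac{80}{9}b^{2} - 8b + 8 ≠ 0; add g_4 = -4a + \tfrac{64}{9}b^{3} - \tfrac{80}{9}b^{2} - 8b + 8 to the basis.

S(f_1,g_4): lcm = a^{2}. S = \tfrac{16}{9}ab^{3} - \tfrac{20}{9}ab^{2} - 2ab + \tfrac{4}{3}a.
  reduce S modulo (f_1, f_2, g_3, g_4):
  remainder \tfrac{128}{27}b^{4} - \tfrac{160}{27}b^{3} - \tfrac{112}{9}b^{2} + \tfrac{80}{9}b + \tfrac{32}{3} ≠ 0; add g_5 = \tfrac{128}{27}b^{4} - \tfrac{160}{27}b^{3} - \tfrac{112}{9}b^{2} + \tfrac{80}{9}b + \tfrac{32}{3} to the basis.

The other S-polynomials (S(f_2,g_3), S(f_2,g_4), S(g_3,g_4), S(f_1,g_5), S(f_2,g_5), S(g_3,g_5), S(g_4,g_5)) all reduce to 0 modulo the current basis, so we have a Gröbner basis.
Inter-reduce: drop elements whose leading term is divisible by another's, tail-reduce, and make monic.
Reduced Gröbner basis: {a - \tfrac{16}{9}b^{3} + \tfrac{20}{9}b^{2} + 2b - 2, b^{4} - \tfrac{5}{4}b^{3} - \tfrac{21}{8}b^{2} + \tfrac{15}{8}b + \tfrac{9}{4}}.

Buchberger on the second generating set:
h_1 = \tfrac{21}{4}a^{2}b + 12a^{2} + 28ab - 8a - 84b^{2} + 42b + 126, LT = a^{2}b.
h_2 = \tfrac{9}{4}a^{2}b - 30a^{2} + 12ab + 20a - 36b^{2} + 18b + 54, LT = a^{2}b.

S(h_1,h_2): lcm = a^{2}b. S = \tfrac{328}{21}a^{2} - \tfrac{656}{63}a.
  reduce S modulo (h_1, h_2):
  remainder \tfrac{328}{21}a^{2} - \tfrac{656}{63}a ≠ 0; add k_3 = \tfrac{328}{21}a^{2} - \tfrac{656}{63}a to the basis.

S(h_1,k_3): lcm = a^{2}b. S = \tfrac{16}{7}a^{2} + 6ab - \tfrac{32}{21}a - 16b^{2} + 8b + 24.
  reduce S modulo (h_1, h_2, k_3):
  remainder 6ab - 16b^{2} + 8b + 24 ≠ 0; add k_4 = 6ab - 16b^{2} + 8b + 24 to the basis.

S(h_1,k_4): lcm = a^{2}b. S = \tfrac{16}{7}a^{2} + \tfrac{8}{3}ab^{2} + 4ab - \tfrac{116}{21}a - 16b^{2} + 8b + 24.
  reduce S modulo (h_1, h_2, k_3, k_4):
  remainder -4a + \tfrac{64}{9}b^{3} - \tfrac{80}{9}b^{2} - 8b + 8 ≠ 0; add k_5 = -4a + \tfrac{64}{9}b^{3} - \tfrac{80}{9}b^{2} - 8b + 8 to the basis.

S(h_1,k_5): lcm = a^{2}b. S = \tfrac{16}{7}a^{2} + \tfrac{16}{9}ab^{4} - \tfrac{20}{9}ab^{3} - 2ab^{2} + \tfrac{22}{3}ab - \tfrac{32}{21}a - 16b^{2} + 8b + 24.
  reduce S modulo (h_1, h_2, k_3, k_4, k_5):
  remainder \tfrac{128}{27}b^{5} - \tfrac{224}{27}b^{4} - \tfrac{256}{27}b^{3} + \tfrac{136}{9}b^{2} + \tfrac{56}{9}b - \tfrac{16}{3} ≠ 0; add k_6 = \tfrac{128}{27}b^{5} - \tfrac{224}{27}b^{4} - \tfrac{256}{27}b^{3} + \tfrac{136}{9}b^{2} + \tfrac{56}{9}b - \tfrac{16}{3} to the basis.

S(k_3,k_5): lcm = a^{2}. S = \tfrac{16}{9}ab^{3} - \tfrac{20}{9}ab^{2} - 2ab + \tfrac{4}{3}a.
  reduce S modulo (h_1, h_2, k_3, k_4, k_5, k_6):
  remainder \tfrac{128}{27}b^{4} - \tfrac{160}{27}b^{3} - \tfrac{112}{9}b^{2} + \tfrac{80}{9}b + \tfrac{32}{3} ≠ 0; add k_7 = \tfrac{128}{27}b^{4} - \tfrac{160}{27}b^{3} - \tfrac{112}{9}b^{2} + \tfrac{80}{9}b + \tfrac{32}{3} to the basis.

The other S-polynomials (S(h_2,k_3), S(h_2,k_4), S(k_3,k_4), S(h_2,k_5), S(k_4,k_5), S(h_1,k_6), S(h_2,k_6), S(k_3,k_6), S(k_4,k_6), S(k_5,k_6), S(h_1,k_7), S(h_2,k_7), S(k_3,k_7), S(k_4,k_7), S(k_5,k_7), S(k_6,k_7)) all reduce to 0 modulo the current basis, so we have a Gröbner basis.
Inter-reduce: drop elements whose leading term is divisible by another's, tail-reduce, and make monic.
Reduced Gröbner basis: {a - \tfrac{16}{9}b^{3} + \tfrac{20}{9}b^{2} + 2b - 2, b^{4} - \tfrac{5}{4}b^{3} - \tfrac{21}{8}b^{2} + \tfrac{15}{8}b + \tfrac{9}{4}}.

The two bases agree; hence the ideals are identical.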